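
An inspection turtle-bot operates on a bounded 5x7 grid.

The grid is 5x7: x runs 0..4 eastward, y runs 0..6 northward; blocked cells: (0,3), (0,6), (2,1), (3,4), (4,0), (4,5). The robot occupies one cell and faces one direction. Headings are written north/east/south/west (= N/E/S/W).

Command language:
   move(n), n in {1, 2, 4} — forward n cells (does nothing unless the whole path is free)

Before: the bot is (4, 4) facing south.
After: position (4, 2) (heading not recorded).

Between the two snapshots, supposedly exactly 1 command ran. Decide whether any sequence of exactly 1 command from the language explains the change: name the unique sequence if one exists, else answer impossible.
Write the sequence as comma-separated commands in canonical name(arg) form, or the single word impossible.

start: (4, 4) facing south
[1] after move(2): (4, 2) facing south
no rival 1-sequence matches.

move(2)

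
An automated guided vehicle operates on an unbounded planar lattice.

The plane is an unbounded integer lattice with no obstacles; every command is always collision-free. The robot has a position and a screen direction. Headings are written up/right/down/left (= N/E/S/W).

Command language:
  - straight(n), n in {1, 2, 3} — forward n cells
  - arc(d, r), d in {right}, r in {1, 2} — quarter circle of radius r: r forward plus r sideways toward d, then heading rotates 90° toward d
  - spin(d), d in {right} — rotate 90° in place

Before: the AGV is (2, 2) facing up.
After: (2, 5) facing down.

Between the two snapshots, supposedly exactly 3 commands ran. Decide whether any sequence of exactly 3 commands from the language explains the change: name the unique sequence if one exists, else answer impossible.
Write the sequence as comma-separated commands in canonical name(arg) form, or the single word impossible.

straight(3), spin(right), spin(right)

key: position moved to (2,5) AND the heading swung to S — translation plus rotation needed
begin: (2, 2) facing up
1. straight(3) → (2, 5) facing up
2. spin(right) → (2, 5) facing right
3. spin(right) → (2, 5) facing down
all 216 alternatives checked — unique.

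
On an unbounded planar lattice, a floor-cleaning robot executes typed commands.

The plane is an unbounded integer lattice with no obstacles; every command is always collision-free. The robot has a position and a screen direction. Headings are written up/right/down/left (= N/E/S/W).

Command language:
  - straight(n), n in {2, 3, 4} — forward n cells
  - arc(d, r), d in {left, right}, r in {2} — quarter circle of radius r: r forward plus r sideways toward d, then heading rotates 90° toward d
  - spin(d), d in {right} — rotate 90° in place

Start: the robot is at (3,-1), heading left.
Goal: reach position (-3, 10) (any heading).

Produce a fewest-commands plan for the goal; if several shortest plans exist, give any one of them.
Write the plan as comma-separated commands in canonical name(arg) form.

arc(right, 2), straight(3), straight(2), arc(left, 2), arc(right, 2)

start: at (3,-1), heading left
t=1 arc(right, 2) ⇒ at (1,1), heading up
t=2 straight(3) ⇒ at (1,4), heading up
t=3 straight(2) ⇒ at (1,6), heading up
t=4 arc(left, 2) ⇒ at (-1,8), heading left
t=5 arc(right, 2) ⇒ at (-3,10), heading up
shorter routes all fall short; 5 is best.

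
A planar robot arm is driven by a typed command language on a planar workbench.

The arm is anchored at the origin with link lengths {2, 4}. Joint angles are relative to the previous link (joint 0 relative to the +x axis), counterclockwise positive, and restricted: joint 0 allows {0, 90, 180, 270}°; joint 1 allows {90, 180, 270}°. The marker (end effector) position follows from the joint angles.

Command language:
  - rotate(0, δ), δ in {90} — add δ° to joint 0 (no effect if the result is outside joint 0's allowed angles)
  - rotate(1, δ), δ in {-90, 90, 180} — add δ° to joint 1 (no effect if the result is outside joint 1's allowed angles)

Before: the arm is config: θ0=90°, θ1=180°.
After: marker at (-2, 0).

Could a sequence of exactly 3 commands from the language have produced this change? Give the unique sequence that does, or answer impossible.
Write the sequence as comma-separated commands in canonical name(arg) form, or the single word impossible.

from: config: θ0=90°, θ1=180°
1. rotate(0, 90) → config: θ0=180°, θ1=180°
2. rotate(0, 90) → config: θ0=270°, θ1=180°
3. rotate(0, 90) → config: θ0=0°, θ1=180°
uniquely the one of 64 3-step routes that fits.

rotate(0, 90), rotate(0, 90), rotate(0, 90)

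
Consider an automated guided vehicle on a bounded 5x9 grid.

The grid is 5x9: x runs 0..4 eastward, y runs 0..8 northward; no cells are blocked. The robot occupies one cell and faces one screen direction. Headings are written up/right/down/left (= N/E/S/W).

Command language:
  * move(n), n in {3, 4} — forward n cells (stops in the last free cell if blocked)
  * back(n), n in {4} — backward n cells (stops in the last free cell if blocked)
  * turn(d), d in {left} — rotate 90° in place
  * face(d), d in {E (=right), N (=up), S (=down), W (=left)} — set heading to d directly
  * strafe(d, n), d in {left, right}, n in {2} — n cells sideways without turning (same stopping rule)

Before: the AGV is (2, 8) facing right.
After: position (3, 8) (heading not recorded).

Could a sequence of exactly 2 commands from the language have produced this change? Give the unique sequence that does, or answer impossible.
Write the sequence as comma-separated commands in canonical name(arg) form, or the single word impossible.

back(4), move(3)

key: running move(3) before back(4) would end elsewhere — order is forced
from: (2, 8) facing right
step 1 (back(4)): (0, 8) facing right
step 2 (move(3)): (3, 8) facing right
no other 2-command option fits: unique.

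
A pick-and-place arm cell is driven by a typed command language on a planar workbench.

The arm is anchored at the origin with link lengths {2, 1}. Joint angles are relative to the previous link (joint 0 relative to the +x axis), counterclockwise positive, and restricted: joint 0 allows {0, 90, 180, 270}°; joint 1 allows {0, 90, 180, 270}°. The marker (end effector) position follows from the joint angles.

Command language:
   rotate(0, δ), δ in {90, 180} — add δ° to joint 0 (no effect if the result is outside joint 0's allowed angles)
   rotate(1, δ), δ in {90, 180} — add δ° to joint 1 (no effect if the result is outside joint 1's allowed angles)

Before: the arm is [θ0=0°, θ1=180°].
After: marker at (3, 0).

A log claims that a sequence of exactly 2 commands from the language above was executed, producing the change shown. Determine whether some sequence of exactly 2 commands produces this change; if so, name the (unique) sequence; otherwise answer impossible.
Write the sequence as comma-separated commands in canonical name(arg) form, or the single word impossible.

rotate(1, 90), rotate(1, 90)

initial: [θ0=0°, θ1=180°]
t=1 rotate(1, 90) ⇒ [θ0=0°, θ1=270°]
t=2 rotate(1, 90) ⇒ [θ0=0°, θ1=0°]
uniquely the one of 16 2-step routes that fits.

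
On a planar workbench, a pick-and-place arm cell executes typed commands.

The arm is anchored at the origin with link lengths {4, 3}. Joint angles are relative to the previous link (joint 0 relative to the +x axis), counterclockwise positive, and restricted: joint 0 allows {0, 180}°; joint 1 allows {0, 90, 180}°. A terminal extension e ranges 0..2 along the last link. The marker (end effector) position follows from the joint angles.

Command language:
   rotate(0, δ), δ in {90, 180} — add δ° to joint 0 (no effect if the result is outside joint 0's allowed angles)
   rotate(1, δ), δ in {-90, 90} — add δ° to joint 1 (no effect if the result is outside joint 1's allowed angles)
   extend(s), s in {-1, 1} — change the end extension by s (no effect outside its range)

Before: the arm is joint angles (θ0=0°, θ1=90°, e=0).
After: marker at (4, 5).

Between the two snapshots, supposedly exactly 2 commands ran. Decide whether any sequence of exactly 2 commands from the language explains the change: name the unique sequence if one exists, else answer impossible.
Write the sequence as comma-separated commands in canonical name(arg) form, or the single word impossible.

extend(1), extend(1)

begin: joint angles (θ0=0°, θ1=90°, e=0)
1. extend(1) → joint angles (θ0=0°, θ1=90°, e=1)
2. extend(1) → joint angles (θ0=0°, θ1=90°, e=2)
no other 2-command option fits: unique.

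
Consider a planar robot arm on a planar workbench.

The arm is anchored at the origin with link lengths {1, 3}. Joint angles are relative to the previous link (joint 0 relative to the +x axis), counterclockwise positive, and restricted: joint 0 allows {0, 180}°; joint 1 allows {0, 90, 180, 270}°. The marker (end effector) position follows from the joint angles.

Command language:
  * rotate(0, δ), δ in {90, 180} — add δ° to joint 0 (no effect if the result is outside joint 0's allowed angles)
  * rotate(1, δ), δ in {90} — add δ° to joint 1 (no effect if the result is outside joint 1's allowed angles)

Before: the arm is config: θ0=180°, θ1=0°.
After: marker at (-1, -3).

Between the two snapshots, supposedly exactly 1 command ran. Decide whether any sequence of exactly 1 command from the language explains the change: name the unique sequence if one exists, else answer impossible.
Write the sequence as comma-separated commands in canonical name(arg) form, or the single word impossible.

rotate(1, 90)

start: config: θ0=180°, θ1=0°
t=1 rotate(1, 90) ⇒ config: θ0=180°, θ1=90°
all 3 alternatives checked — unique.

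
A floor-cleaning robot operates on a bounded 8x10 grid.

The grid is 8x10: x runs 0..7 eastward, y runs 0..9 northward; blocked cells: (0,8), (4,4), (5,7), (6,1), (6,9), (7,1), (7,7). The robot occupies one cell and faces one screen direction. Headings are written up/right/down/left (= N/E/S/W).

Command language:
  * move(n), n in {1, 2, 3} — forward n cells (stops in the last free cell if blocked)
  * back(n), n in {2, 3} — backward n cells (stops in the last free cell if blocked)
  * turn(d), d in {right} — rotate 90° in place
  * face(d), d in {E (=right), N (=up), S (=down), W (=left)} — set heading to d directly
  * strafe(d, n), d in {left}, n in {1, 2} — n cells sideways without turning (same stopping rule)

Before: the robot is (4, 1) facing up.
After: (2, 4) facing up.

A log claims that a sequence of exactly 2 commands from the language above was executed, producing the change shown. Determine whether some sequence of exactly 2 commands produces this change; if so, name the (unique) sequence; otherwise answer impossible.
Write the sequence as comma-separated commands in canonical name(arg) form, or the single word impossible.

strafe(left, 2), move(3)

key: running move(3) before strafe(left, 2) would end elsewhere — order is forced
t0: (4, 1) facing up
[1] after strafe(left, 2): (2, 1) facing up
[2] after move(3): (2, 4) facing up
all 144 alternatives checked — unique.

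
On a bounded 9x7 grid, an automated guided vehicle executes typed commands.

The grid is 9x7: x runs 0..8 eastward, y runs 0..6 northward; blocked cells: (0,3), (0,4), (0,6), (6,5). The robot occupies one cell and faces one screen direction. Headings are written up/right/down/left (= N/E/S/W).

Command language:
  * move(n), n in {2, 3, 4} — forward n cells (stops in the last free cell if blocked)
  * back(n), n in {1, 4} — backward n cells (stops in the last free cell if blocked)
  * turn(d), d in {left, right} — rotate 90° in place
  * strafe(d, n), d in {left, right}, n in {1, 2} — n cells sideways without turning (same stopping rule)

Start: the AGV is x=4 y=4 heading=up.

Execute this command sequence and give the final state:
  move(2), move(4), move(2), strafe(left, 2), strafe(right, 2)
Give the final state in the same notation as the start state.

x=4 y=6 heading=up

from: x=4 y=4 heading=up
[1] after move(2): x=4 y=6 heading=up
[2] after move(4): x=4 y=6 heading=up
[3] after move(2): x=4 y=6 heading=up
[4] after strafe(left, 2): x=2 y=6 heading=up
[5] after strafe(right, 2): x=4 y=6 heading=up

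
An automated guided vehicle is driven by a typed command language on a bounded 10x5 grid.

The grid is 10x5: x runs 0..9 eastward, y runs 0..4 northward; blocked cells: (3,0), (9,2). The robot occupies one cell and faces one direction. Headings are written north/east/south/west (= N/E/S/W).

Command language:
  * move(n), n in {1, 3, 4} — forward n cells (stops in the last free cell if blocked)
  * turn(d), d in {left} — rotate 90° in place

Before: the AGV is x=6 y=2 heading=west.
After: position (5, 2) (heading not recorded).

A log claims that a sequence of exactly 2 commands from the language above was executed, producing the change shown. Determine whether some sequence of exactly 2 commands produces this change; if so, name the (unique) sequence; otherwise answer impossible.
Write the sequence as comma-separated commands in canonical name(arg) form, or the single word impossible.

move(1), turn(left)

key: running turn(left) before move(1) would end elsewhere — order is forced
t0: x=6 y=2 heading=west
step 1 (move(1)): x=5 y=2 heading=west
step 2 (turn(left)): x=5 y=2 heading=south
uniquely the one of 16 2-step routes that fits.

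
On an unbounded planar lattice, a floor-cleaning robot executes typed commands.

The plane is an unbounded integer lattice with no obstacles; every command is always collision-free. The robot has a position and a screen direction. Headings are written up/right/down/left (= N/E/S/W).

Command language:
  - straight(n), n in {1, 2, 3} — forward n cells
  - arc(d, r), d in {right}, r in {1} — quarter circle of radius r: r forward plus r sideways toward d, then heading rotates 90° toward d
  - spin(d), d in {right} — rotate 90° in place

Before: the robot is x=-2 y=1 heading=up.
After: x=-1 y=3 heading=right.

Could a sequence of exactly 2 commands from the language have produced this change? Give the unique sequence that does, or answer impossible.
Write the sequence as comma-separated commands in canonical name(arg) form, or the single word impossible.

key: position moved to (-1,3) AND the heading swung to E — translation plus rotation needed
begin: x=-2 y=1 heading=up
t=1 straight(1) ⇒ x=-2 y=2 heading=up
t=2 arc(right, 1) ⇒ x=-1 y=3 heading=right
uniquely the one of 25 2-step routes that fits.

straight(1), arc(right, 1)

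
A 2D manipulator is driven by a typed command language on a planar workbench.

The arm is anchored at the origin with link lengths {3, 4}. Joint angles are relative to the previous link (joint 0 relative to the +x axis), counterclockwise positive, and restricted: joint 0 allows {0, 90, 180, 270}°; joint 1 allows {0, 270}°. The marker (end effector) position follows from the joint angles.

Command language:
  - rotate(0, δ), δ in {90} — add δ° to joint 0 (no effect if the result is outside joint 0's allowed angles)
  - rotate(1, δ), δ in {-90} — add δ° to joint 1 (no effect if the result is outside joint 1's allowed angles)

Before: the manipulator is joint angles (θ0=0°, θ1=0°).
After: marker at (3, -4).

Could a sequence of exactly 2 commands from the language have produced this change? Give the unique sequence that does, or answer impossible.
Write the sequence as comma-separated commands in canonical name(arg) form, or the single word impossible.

rotate(1, -90), rotate(1, -90)

initial: joint angles (θ0=0°, θ1=0°)
t=1 rotate(1, -90) ⇒ joint angles (θ0=0°, θ1=270°)
t=2 rotate(1, -90) ⇒ joint angles (θ0=0°, θ1=270°)
all 4 alternatives checked — unique.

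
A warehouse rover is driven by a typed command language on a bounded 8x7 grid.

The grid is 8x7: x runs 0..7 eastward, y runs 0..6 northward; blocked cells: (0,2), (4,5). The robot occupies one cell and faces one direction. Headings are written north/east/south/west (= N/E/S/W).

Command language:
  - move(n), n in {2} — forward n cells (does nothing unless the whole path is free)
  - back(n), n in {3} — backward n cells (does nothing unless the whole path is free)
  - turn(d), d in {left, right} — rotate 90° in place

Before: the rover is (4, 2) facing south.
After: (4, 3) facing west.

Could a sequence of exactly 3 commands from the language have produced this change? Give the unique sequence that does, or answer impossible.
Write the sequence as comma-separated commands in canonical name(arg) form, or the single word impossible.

move(2), back(3), turn(right)

key: order matters: swapping move(2) and turn(right) lands elsewhere
begin: (4, 2) facing south
1. move(2) → (4, 0) facing south
2. back(3) → (4, 3) facing south
3. turn(right) → (4, 3) facing west
uniquely the one of 64 3-step routes that fits.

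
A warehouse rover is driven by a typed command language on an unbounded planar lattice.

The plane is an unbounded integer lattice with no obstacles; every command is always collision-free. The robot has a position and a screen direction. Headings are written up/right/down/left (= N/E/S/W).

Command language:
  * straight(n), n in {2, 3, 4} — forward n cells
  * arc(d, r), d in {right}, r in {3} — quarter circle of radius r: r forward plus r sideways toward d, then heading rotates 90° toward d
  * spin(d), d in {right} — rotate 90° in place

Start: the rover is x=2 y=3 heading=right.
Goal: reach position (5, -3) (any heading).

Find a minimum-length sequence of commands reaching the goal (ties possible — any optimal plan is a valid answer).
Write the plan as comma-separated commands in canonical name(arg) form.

arc(right, 3), straight(3)

start: x=2 y=3 heading=right
1. arc(right, 3) → x=5 y=0 heading=down
2. straight(3) → x=5 y=-3 heading=down
no 1-step plan works, so 2 is optimal.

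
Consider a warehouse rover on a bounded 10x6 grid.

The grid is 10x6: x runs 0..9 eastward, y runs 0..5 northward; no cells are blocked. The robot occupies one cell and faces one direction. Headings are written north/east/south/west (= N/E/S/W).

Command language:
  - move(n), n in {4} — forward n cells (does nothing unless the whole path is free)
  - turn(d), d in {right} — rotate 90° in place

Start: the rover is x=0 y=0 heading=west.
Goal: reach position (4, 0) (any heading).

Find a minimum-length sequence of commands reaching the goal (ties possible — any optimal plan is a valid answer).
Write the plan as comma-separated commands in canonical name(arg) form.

turn(right), turn(right), move(4)

t0: x=0 y=0 heading=west
[1] after turn(right): x=0 y=0 heading=north
[2] after turn(right): x=0 y=0 heading=east
[3] after move(4): x=4 y=0 heading=east
shorter routes all fall short; 3 is best.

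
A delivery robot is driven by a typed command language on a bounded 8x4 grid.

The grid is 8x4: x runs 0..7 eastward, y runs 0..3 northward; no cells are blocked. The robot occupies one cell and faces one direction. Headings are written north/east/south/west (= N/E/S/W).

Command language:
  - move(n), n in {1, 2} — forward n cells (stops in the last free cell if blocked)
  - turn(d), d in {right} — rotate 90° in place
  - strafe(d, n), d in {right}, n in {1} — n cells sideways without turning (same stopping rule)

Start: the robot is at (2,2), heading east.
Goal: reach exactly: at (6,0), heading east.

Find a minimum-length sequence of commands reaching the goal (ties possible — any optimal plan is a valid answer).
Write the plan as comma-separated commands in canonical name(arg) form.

move(2), move(2), strafe(right, 1), strafe(right, 1)

begin: at (2,2), heading east
step 1 (move(2)): at (4,2), heading east
step 2 (move(2)): at (6,2), heading east
step 3 (strafe(right, 1)): at (6,1), heading east
step 4 (strafe(right, 1)): at (6,0), heading east
no 3-step plan works, so 4 is optimal.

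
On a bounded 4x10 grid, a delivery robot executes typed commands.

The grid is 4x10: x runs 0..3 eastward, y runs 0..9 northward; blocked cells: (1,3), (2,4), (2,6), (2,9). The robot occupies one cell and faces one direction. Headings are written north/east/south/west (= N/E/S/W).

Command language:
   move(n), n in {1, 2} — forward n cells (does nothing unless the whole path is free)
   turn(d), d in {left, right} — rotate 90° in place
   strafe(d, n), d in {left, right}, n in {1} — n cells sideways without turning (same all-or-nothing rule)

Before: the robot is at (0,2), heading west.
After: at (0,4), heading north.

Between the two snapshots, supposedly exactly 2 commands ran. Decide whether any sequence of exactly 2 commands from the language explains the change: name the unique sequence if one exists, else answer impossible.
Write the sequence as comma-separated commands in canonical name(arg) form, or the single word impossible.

key: cell and facing (now N) both changed — the 2 commands mix motion and turning
from: at (0,2), heading west
1. turn(right) → at (0,2), heading north
2. move(2) → at (0,4), heading north
no other 2-command option fits: unique.

turn(right), move(2)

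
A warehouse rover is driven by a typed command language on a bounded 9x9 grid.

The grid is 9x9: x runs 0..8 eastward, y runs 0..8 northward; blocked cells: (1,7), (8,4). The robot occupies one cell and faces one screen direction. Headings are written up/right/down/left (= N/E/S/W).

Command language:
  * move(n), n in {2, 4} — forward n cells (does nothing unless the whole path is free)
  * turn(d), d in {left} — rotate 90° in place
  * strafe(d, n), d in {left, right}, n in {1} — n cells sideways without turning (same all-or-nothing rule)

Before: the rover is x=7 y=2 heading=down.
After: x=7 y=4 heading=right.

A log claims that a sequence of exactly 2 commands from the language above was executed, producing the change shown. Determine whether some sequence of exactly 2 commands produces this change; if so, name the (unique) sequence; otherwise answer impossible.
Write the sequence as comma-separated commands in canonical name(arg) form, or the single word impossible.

impossible

checked all 2-command options: none fits.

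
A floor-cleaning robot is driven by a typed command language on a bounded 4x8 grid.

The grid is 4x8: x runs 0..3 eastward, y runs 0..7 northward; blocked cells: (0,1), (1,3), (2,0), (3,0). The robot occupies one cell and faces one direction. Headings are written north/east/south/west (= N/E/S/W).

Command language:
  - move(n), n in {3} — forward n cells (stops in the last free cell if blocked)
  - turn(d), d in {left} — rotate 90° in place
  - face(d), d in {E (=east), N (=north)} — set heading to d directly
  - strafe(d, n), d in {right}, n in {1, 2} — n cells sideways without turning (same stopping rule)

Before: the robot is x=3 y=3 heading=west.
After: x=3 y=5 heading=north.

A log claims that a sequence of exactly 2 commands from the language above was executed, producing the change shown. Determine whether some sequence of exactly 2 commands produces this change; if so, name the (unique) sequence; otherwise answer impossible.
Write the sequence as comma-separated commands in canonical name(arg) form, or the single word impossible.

strafe(right, 2), face(N)

key: cell and facing (now N) both changed — the 2 commands mix motion and turning
start: x=3 y=3 heading=west
[1] after strafe(right, 2): x=3 y=5 heading=west
[2] after face(N): x=3 y=5 heading=north
no other 2-command option fits: unique.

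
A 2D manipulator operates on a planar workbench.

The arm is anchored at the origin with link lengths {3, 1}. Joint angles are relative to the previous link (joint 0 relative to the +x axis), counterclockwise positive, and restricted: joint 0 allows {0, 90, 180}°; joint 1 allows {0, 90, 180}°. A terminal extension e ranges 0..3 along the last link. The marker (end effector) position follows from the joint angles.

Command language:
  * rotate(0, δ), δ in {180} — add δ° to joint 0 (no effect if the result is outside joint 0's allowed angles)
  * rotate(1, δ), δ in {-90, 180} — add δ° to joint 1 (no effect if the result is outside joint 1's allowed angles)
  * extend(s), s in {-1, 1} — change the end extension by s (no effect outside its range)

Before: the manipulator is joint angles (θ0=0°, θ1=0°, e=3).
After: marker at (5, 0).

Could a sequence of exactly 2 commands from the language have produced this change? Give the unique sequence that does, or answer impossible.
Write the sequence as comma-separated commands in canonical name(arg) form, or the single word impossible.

initial: joint angles (θ0=0°, θ1=0°, e=3)
1. extend(-1) → joint angles (θ0=0°, θ1=0°, e=2)
2. extend(-1) → joint angles (θ0=0°, θ1=0°, e=1)
uniquely the one of 25 2-step routes that fits.

extend(-1), extend(-1)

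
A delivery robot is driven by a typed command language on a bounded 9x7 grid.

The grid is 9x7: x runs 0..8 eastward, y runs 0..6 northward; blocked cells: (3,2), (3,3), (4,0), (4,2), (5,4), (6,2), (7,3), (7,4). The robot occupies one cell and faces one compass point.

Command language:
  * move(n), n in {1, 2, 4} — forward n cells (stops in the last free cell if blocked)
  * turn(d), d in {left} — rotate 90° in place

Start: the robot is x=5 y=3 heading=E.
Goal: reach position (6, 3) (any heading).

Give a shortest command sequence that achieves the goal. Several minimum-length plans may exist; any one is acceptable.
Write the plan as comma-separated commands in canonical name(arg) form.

start: x=5 y=3 heading=E
1. move(4) → x=6 y=3 heading=E
no 0-step plan works, so 1 is optimal.

move(4)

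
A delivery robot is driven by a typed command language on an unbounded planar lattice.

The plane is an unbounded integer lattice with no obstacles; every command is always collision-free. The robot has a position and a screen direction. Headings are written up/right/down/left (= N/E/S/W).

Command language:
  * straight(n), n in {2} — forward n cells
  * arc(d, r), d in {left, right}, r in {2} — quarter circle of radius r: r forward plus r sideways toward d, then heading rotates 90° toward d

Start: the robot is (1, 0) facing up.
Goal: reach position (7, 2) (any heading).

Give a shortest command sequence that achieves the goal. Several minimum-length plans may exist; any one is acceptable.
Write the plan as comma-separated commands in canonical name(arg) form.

arc(right, 2), straight(2), straight(2)

begin: (1, 0) facing up
t=1 arc(right, 2) ⇒ (3, 2) facing right
t=2 straight(2) ⇒ (5, 2) facing right
t=3 straight(2) ⇒ (7, 2) facing right
nothing shorter than 3 reaches the goal.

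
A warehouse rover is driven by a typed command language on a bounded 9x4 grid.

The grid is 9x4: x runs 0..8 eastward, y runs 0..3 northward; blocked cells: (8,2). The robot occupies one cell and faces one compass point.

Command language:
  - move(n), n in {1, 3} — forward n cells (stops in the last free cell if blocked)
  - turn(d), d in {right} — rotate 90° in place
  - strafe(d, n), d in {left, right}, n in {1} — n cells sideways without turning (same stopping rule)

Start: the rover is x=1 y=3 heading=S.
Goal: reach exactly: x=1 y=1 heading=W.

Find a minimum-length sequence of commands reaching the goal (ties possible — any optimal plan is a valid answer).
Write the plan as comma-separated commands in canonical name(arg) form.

from: x=1 y=3 heading=S
step 1 (turn(right)): x=1 y=3 heading=W
step 2 (strafe(left, 1)): x=1 y=2 heading=W
step 3 (strafe(left, 1)): x=1 y=1 heading=W
minimal: 3 command(s), checked below 3.

turn(right), strafe(left, 1), strafe(left, 1)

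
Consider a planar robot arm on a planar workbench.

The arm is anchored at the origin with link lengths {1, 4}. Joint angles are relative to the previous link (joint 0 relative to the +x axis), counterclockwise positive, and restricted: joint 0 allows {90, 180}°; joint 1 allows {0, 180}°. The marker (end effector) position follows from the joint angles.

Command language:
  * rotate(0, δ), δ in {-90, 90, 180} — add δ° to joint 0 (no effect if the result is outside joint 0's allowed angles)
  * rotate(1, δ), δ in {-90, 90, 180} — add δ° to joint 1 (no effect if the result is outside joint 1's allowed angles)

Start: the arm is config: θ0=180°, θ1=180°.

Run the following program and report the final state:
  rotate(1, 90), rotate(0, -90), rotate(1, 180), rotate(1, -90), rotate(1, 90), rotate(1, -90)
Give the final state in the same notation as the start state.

start: config: θ0=180°, θ1=180°
t=1 rotate(1, 90) ⇒ config: θ0=180°, θ1=180°
t=2 rotate(0, -90) ⇒ config: θ0=90°, θ1=180°
t=3 rotate(1, 180) ⇒ config: θ0=90°, θ1=0°
t=4 rotate(1, -90) ⇒ config: θ0=90°, θ1=0°
t=5 rotate(1, 90) ⇒ config: θ0=90°, θ1=0°
t=6 rotate(1, -90) ⇒ config: θ0=90°, θ1=0°

config: θ0=90°, θ1=0°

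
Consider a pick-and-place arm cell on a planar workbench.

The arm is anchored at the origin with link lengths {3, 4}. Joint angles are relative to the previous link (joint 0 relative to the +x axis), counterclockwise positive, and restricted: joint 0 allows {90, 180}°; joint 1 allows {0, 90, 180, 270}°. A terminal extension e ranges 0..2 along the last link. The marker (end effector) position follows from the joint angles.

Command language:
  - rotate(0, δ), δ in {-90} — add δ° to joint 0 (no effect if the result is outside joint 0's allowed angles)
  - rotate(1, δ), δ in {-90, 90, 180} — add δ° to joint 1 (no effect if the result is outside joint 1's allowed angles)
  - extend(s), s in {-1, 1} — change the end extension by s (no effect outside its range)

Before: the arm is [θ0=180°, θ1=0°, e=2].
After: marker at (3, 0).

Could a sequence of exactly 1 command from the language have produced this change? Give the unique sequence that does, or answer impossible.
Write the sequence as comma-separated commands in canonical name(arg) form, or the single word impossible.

start: [θ0=180°, θ1=0°, e=2]
t=1 rotate(1, 180) ⇒ [θ0=180°, θ1=180°, e=2]
uniquely the one of 6 1-step routes that fits.

rotate(1, 180)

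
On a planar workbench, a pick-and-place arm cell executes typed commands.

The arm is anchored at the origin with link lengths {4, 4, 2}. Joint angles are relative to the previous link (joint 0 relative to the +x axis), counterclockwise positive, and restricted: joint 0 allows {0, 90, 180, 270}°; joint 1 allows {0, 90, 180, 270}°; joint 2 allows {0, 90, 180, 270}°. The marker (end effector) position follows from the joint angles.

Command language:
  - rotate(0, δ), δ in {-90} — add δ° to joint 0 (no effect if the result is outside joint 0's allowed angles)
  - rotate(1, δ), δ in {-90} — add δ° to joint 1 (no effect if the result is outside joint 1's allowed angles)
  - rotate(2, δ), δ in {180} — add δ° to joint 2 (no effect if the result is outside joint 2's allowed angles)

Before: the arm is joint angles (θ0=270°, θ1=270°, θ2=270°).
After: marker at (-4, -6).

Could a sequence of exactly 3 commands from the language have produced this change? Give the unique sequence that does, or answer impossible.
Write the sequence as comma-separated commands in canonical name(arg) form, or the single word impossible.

from: joint angles (θ0=270°, θ1=270°, θ2=270°)
t=1 rotate(2, 180) ⇒ joint angles (θ0=270°, θ1=270°, θ2=90°)
t=2 rotate(2, 180) ⇒ joint angles (θ0=270°, θ1=270°, θ2=270°)
t=3 rotate(2, 180) ⇒ joint angles (θ0=270°, θ1=270°, θ2=90°)
no rival 3-sequence matches.

rotate(2, 180), rotate(2, 180), rotate(2, 180)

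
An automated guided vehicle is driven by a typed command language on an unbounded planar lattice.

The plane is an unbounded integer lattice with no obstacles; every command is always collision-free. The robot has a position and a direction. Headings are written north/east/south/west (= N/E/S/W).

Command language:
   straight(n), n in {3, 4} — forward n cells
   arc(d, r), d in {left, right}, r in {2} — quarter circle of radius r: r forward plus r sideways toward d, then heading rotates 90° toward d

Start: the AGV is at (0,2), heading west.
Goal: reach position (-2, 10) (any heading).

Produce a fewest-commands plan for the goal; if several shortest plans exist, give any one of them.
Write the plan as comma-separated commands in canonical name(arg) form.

arc(right, 2), straight(3), straight(3)

begin: at (0,2), heading west
1. arc(right, 2) → at (-2,4), heading north
2. straight(3) → at (-2,7), heading north
3. straight(3) → at (-2,10), heading north
minimal: 3 command(s), checked below 3.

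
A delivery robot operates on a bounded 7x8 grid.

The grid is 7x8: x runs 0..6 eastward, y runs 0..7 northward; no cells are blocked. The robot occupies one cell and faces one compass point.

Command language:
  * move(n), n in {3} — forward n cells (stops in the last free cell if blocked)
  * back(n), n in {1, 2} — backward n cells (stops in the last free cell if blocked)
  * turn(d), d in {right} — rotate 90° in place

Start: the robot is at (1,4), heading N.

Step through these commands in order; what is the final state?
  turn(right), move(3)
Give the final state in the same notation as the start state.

t0: at (1,4), heading N
t=1 turn(right) ⇒ at (1,4), heading E
t=2 move(3) ⇒ at (4,4), heading E

at (4,4), heading E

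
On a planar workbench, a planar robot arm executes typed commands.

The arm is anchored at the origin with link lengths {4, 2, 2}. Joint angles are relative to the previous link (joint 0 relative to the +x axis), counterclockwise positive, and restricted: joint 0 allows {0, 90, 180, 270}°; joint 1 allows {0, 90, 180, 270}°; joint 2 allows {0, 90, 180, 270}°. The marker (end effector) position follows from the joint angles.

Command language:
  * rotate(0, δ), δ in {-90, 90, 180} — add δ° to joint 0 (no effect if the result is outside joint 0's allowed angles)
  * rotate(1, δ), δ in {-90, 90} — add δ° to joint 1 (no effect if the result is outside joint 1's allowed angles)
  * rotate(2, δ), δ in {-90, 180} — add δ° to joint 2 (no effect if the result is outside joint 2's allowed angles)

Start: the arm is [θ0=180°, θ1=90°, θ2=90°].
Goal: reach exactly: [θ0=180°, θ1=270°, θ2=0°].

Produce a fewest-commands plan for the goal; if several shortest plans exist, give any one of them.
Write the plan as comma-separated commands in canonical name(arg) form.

rotate(1, -90), rotate(1, -90), rotate(2, -90)

t0: [θ0=180°, θ1=90°, θ2=90°]
1. rotate(1, -90) → [θ0=180°, θ1=0°, θ2=90°]
2. rotate(1, -90) → [θ0=180°, θ1=270°, θ2=90°]
3. rotate(2, -90) → [θ0=180°, θ1=270°, θ2=0°]
shorter routes all fall short; 3 is best.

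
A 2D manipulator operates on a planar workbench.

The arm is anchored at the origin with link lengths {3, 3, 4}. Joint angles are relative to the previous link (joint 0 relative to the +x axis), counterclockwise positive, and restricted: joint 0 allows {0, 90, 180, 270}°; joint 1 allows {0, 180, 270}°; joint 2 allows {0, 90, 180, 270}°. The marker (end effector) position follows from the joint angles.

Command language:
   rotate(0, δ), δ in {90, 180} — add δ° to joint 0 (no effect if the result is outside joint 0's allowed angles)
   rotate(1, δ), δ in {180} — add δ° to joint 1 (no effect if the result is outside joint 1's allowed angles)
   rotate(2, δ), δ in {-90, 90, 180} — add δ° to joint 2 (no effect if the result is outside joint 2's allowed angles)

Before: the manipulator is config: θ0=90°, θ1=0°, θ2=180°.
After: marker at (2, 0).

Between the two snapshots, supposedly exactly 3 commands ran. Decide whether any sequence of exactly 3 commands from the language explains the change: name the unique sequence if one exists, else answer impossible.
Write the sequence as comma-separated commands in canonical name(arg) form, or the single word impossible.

rotate(0, 90), rotate(0, 90), rotate(0, 90)

start: config: θ0=90°, θ1=0°, θ2=180°
[1] after rotate(0, 90): config: θ0=180°, θ1=0°, θ2=180°
[2] after rotate(0, 90): config: θ0=270°, θ1=0°, θ2=180°
[3] after rotate(0, 90): config: θ0=0°, θ1=0°, θ2=180°
all 216 alternatives checked — unique.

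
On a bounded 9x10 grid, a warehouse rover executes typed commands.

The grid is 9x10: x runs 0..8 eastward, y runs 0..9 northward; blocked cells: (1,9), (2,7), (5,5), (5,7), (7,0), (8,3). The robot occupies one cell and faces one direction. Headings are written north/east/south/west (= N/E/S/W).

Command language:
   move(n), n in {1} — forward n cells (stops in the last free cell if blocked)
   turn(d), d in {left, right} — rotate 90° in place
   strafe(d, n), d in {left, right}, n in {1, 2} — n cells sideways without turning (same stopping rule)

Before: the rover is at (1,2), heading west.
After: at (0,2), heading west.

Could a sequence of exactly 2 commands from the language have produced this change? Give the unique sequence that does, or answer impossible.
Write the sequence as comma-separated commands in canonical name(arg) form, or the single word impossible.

key: still facing W at the end — nothing in the sequence rotates
initial: at (1,2), heading west
[1] after move(1): at (0,2), heading west
[2] after move(1): at (0,2), heading west
all 49 alternatives checked — unique.

move(1), move(1)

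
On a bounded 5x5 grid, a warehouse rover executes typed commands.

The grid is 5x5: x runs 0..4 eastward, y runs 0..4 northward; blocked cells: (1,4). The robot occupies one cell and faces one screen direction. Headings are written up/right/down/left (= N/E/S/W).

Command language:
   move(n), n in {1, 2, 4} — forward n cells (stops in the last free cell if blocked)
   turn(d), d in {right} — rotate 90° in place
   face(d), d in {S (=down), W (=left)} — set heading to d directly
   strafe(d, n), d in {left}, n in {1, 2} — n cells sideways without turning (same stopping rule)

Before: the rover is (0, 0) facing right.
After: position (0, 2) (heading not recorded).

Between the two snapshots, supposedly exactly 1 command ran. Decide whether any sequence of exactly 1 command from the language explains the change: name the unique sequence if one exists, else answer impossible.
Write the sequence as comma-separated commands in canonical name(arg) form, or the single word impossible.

start: (0, 0) facing right
1. strafe(left, 2) → (0, 2) facing right
all 8 alternatives checked — unique.

strafe(left, 2)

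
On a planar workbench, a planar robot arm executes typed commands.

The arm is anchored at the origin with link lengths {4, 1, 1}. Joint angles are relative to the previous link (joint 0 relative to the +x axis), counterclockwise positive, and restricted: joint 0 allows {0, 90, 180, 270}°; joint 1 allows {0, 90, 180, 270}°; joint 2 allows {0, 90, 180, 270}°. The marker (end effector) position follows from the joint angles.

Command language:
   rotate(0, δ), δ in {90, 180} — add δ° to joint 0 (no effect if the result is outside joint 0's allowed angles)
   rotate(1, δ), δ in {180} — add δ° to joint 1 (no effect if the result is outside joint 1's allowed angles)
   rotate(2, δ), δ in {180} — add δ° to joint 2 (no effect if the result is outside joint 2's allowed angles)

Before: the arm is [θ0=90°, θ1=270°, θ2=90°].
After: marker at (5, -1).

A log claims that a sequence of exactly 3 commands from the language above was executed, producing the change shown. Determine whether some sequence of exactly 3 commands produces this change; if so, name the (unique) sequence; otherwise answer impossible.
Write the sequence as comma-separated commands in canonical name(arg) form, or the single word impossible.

initial: [θ0=90°, θ1=270°, θ2=90°]
1. rotate(0, 90) → [θ0=180°, θ1=270°, θ2=90°]
2. rotate(0, 90) → [θ0=270°, θ1=270°, θ2=90°]
3. rotate(0, 90) → [θ0=0°, θ1=270°, θ2=90°]
no rival 3-sequence matches.

rotate(0, 90), rotate(0, 90), rotate(0, 90)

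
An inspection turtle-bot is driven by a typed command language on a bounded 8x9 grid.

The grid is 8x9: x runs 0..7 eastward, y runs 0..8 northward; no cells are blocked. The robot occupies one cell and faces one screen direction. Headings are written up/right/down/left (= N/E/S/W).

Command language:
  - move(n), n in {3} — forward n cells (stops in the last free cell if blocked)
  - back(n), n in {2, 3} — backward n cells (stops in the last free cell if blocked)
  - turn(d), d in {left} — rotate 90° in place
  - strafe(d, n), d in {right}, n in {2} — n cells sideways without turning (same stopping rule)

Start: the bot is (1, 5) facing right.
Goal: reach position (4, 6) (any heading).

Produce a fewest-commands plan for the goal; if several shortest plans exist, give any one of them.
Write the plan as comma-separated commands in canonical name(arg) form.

t0: (1, 5) facing right
1. strafe(right, 2) → (1, 3) facing right
2. move(3) → (4, 3) facing right
3. turn(left) → (4, 3) facing up
4. move(3) → (4, 6) facing up
shorter routes all fall short; 4 is best.

strafe(right, 2), move(3), turn(left), move(3)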